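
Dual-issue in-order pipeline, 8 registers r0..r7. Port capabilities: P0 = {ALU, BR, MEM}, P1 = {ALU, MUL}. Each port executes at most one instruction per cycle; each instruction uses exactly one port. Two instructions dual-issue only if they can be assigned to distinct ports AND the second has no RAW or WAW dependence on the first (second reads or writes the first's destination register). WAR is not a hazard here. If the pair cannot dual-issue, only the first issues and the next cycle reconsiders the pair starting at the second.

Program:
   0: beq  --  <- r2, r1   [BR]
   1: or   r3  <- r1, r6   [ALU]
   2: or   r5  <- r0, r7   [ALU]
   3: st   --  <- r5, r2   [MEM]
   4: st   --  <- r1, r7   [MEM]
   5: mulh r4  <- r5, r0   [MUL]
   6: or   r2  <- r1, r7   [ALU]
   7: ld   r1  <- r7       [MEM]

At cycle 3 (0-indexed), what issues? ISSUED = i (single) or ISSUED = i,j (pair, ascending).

0. beq/or @i0+i1  | pair
1. or @i2  | RAW r5
2. st @i3  | no-port MEM/MEM
3. st/mulh @i4+i5  | pair
4. or/ld @i6+i7  | pair

ISSUED = 4,5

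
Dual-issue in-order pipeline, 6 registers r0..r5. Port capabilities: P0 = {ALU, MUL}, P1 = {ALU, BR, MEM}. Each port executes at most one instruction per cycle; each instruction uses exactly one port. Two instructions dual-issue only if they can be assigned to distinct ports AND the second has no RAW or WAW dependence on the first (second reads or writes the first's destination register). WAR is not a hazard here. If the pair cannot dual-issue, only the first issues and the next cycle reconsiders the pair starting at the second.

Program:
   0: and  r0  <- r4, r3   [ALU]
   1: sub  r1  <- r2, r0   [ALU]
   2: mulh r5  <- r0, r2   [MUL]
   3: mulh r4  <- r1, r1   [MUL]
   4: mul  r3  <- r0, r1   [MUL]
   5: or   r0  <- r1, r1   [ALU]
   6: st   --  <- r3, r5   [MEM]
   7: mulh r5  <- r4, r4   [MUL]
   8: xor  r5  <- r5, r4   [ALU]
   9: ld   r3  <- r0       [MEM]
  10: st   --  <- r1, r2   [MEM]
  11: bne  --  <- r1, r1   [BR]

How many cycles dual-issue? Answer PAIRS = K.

PAIRS = 4

[0] i0  and  -- RAW r0
[1] i1&i2  sub;mulh  -- dual
[2] i3  mulh  -- no-port MUL/MUL
[3] i4&i5  mul;or  -- dual
[4] i6&i7  st;mulh  -- dual
[5] i8&i9  xor;ld  -- dual
[6] i10  st  -- no-port MEM/BR
[7] i11  bne  -- tail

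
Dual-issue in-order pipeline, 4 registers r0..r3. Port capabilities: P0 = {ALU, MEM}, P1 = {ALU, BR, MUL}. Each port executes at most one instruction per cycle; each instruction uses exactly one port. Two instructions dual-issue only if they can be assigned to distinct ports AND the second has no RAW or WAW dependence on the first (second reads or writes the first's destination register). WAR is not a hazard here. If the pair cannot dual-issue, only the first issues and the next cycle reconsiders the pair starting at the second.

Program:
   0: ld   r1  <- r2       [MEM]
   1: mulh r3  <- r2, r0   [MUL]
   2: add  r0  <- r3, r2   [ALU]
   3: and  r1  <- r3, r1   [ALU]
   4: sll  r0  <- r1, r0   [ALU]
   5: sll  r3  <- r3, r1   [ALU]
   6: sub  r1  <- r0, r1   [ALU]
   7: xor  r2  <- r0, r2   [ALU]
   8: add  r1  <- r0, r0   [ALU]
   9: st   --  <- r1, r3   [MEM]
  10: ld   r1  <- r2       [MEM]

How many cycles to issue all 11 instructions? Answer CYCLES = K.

#0 head=0: ld mulh i0+i1 2-wide
#1 head=2: add and i2+i3 2-wide
#2 head=4: sll sll i4+i5 2-wide
#3 head=6: sub xor i6+i7 2-wide
#4 head=8: add i8 RAW r1
#5 head=9: st i9 no-port MEM/MEM
#6 head=10: ld i10 tail

CYCLES = 7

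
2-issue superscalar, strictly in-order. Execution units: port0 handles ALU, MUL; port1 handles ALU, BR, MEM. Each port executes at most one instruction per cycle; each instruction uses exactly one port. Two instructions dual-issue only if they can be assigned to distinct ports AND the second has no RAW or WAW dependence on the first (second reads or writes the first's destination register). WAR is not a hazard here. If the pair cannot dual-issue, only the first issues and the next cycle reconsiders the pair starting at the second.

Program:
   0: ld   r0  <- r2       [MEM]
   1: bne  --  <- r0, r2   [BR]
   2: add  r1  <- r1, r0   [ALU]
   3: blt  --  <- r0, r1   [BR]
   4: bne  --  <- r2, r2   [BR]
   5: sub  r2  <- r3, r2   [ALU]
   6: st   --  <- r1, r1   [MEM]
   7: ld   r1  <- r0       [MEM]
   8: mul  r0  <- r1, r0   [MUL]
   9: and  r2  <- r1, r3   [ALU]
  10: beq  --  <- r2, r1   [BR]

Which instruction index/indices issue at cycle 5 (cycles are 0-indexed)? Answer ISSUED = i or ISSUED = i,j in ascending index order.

0. ld @i0  | no-port MEM/BR
1. bne/add @i1+i2  | pair
2. blt @i3  | no-port BR/BR
3. bne/sub @i4+i5  | pair
4. st @i6  | no-port MEM/MEM
5. ld @i7  | RAW r1
6. mul/and @i8+i9  | pair
7. beq @i10  | tail

ISSUED = 7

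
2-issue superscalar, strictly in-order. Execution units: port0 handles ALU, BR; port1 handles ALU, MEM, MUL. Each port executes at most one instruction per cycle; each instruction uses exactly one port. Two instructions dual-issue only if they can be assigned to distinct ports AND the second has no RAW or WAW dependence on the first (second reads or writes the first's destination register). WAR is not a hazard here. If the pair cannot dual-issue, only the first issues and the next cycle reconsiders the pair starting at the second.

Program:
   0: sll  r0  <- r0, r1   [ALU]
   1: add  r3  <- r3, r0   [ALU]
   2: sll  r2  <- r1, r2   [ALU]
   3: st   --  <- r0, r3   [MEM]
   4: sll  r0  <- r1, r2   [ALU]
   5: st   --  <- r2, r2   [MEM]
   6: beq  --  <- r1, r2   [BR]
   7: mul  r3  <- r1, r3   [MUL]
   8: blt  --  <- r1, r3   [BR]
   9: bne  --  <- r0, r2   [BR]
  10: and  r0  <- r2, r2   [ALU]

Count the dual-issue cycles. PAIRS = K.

PAIRS = 4

[0] i0  sll.ALU  -- RAW r0
[1] i1+i2  add.ALU sll.ALU  -- pair
[2] i3+i4  st.MEM sll.ALU  -- pair
[3] i5+i6  st.MEM beq.BR  -- pair
[4] i7  mul.MUL  -- RAW r3
[5] i8  blt.BR  -- no-port BR/BR
[6] i9+i10  bne.BR and.ALU  -- pair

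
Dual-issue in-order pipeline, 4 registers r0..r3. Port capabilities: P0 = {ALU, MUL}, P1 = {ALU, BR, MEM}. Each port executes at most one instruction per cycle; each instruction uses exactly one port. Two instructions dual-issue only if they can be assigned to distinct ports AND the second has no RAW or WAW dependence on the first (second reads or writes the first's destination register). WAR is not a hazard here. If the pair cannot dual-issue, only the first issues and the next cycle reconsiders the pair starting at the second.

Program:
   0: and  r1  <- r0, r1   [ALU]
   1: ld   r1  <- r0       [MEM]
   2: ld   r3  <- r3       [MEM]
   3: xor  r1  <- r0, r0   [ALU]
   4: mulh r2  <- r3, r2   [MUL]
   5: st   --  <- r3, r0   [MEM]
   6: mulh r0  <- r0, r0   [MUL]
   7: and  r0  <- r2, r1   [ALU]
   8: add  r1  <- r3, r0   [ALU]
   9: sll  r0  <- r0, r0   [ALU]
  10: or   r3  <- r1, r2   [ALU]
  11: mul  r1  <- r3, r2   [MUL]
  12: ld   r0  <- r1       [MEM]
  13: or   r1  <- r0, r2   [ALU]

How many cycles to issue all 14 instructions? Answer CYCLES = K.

CYCLES = 11

#0 head=0: and.ALU i0 WAW r1
#1 head=1: ld.MEM i1 no-port MEM/MEM
#2 head=2: ld.MEM;xor.ALU i2+i3 pair
#3 head=4: mulh.MUL;st.MEM i4+i5 pair
#4 head=6: mulh.MUL i6 WAW r0
#5 head=7: and.ALU i7 RAW r0
#6 head=8: add.ALU;sll.ALU i8+i9 pair
#7 head=10: or.ALU i10 RAW r3
#8 head=11: mul.MUL i11 RAW r1
#9 head=12: ld.MEM i12 RAW r0
#10 head=13: or.ALU i13 tail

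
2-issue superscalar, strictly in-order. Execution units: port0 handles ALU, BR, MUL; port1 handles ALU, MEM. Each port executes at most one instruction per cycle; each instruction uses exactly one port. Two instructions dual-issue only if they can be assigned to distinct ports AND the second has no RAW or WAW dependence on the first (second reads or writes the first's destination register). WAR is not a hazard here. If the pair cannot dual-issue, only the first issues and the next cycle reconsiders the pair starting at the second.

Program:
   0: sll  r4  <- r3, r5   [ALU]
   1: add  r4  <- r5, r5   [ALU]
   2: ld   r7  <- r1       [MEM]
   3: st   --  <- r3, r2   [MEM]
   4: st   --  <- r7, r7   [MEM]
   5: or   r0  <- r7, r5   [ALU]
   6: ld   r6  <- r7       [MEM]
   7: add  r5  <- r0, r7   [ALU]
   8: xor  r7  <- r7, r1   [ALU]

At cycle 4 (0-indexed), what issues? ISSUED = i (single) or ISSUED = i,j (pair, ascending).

#0 head=0: sll.ALU i0 WAW r4
#1 head=1: add.ALU;ld.MEM i1,i2 pair
#2 head=3: st.MEM i3 no-port MEM/MEM
#3 head=4: st.MEM;or.ALU i4,i5 pair
#4 head=6: ld.MEM;add.ALU i6,i7 pair
#5 head=8: xor.ALU i8 tail

ISSUED = 6,7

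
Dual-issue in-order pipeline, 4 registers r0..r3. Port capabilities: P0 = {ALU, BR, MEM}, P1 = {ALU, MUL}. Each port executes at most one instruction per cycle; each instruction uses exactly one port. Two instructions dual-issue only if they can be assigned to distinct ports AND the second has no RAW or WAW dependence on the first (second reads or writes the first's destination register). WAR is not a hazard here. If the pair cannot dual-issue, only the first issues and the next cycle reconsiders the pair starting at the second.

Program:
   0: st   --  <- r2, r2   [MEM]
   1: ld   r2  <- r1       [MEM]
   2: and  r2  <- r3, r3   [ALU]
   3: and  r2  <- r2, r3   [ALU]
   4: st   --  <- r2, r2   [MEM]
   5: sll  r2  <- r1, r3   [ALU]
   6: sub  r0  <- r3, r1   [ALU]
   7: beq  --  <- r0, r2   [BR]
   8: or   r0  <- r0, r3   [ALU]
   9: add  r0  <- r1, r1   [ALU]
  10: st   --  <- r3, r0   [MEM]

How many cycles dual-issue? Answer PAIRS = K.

  cy0 -> i0 (st) no-port MEM/MEM
  cy1 -> i1 (ld) WAW r2
  cy2 -> i2 (and) RAW+WAW r2
  cy3 -> i3 (and) RAW r2
  cy4 -> i4/i5 (st;sll) dual
  cy5 -> i6 (sub) RAW r0
  cy6 -> i7/i8 (beq;or) dual
  cy7 -> i9 (add) RAW r0
  cy8 -> i10 (st) tail

PAIRS = 2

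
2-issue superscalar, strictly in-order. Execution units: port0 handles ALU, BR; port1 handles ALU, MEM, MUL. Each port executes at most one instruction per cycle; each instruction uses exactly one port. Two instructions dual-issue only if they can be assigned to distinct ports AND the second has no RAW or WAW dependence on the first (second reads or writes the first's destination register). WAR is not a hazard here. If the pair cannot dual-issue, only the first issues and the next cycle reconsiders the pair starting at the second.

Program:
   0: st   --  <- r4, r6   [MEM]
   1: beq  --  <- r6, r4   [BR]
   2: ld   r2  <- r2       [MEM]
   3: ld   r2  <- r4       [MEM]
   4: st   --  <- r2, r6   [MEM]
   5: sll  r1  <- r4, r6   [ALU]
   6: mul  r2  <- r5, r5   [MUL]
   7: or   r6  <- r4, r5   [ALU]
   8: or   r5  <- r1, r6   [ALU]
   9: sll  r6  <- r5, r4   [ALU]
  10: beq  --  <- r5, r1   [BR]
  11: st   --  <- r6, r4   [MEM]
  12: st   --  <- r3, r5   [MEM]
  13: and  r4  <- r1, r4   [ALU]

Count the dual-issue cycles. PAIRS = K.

[0] i0/i1  st.MEM/beq.BR  -- 2-wide
[1] i2  ld.MEM  -- no-port MEM/MEM
[2] i3  ld.MEM  -- no-port MEM/MEM
[3] i4/i5  st.MEM/sll.ALU  -- 2-wide
[4] i6/i7  mul.MUL/or.ALU  -- 2-wide
[5] i8  or.ALU  -- RAW r5
[6] i9/i10  sll.ALU/beq.BR  -- 2-wide
[7] i11  st.MEM  -- no-port MEM/MEM
[8] i12/i13  st.MEM/and.ALU  -- 2-wide

PAIRS = 5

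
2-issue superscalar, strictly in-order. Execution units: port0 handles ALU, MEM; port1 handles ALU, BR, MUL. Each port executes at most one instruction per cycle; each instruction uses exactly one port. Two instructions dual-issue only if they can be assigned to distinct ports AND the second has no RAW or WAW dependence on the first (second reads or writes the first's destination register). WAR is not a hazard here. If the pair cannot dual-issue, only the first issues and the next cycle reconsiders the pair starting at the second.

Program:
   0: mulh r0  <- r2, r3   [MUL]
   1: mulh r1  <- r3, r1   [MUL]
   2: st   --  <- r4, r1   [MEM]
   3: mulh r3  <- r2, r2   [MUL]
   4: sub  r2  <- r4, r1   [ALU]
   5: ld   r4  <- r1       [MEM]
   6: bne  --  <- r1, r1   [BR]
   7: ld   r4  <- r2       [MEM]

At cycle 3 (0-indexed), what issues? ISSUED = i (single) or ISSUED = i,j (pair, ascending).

ISSUED = 4,5

c0: i0 mulh  no-port MUL/MUL
c1: i1 mulh  RAW r1
c2: i2/i3 st mulh  pair
c3: i4/i5 sub ld  pair
c4: i6/i7 bne ld  pair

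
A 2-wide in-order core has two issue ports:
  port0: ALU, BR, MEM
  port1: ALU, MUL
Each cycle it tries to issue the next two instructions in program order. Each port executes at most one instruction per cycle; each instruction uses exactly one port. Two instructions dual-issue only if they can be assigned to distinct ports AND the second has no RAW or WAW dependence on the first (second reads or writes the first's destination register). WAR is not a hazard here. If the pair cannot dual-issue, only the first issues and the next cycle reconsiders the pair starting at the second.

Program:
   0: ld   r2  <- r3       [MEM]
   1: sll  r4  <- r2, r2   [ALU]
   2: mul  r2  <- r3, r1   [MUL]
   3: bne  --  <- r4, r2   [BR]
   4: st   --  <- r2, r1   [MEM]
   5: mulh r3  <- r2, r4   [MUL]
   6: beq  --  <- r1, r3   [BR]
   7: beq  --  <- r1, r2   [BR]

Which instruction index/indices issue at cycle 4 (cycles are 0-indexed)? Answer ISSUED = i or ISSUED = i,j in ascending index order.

ISSUED = 6

#0 head=0: ld.MEM i0 RAW r2
#1 head=1: sll.ALU/mul.MUL i1/i2 2-wide
#2 head=3: bne.BR i3 no-port BR/MEM
#3 head=4: st.MEM/mulh.MUL i4/i5 2-wide
#4 head=6: beq.BR i6 no-port BR/BR
#5 head=7: beq.BR i7 tail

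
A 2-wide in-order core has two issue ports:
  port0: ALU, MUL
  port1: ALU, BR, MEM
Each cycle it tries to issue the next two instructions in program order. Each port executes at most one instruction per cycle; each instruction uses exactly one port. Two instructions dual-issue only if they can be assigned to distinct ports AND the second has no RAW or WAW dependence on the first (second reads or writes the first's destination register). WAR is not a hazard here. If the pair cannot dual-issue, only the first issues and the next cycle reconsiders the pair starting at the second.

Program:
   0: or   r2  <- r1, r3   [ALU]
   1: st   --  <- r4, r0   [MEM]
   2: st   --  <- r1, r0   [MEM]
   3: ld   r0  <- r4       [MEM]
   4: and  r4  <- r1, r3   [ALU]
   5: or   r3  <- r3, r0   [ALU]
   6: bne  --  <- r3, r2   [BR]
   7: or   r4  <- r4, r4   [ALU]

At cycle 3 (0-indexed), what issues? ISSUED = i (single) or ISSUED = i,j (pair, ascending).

[0] i0+i1  or.ALU/st.MEM  -- pair
[1] i2  st.MEM  -- no-port MEM/MEM
[2] i3+i4  ld.MEM/and.ALU  -- pair
[3] i5  or.ALU  -- RAW r3
[4] i6+i7  bne.BR/or.ALU  -- pair

ISSUED = 5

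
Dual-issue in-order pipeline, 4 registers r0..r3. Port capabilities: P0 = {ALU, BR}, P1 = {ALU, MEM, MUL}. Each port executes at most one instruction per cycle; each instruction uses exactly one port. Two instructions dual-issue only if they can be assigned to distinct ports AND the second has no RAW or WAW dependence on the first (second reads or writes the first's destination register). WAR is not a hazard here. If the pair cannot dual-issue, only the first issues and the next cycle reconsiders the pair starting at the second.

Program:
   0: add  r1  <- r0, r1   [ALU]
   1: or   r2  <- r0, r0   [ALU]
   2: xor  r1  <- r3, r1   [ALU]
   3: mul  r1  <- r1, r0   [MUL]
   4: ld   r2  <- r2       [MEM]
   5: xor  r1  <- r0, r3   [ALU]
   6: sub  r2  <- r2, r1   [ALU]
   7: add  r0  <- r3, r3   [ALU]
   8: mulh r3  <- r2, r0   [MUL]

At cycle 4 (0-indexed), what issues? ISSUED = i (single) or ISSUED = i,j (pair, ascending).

ISSUED = 6,7

  cy0 -> i0&i1 (add.ALU+or.ALU) pair
  cy1 -> i2 (xor.ALU) RAW+WAW r1
  cy2 -> i3 (mul.MUL) no-port MUL/MEM
  cy3 -> i4&i5 (ld.MEM+xor.ALU) pair
  cy4 -> i6&i7 (sub.ALU+add.ALU) pair
  cy5 -> i8 (mulh.MUL) tail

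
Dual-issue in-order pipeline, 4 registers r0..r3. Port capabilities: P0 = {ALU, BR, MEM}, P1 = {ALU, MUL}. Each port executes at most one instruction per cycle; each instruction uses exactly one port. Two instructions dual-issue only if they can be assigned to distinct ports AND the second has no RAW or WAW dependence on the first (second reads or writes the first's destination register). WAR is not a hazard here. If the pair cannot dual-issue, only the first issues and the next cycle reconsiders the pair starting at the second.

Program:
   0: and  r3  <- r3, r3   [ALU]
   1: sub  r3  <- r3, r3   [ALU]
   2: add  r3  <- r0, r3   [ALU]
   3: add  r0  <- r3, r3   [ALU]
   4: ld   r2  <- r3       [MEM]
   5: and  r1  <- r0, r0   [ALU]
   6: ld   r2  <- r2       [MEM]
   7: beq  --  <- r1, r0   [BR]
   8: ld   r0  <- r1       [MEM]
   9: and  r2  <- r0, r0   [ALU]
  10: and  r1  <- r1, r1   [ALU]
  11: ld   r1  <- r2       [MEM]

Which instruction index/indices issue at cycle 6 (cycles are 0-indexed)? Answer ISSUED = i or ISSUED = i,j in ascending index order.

ISSUED = 8

c0: i0 and  RAW+WAW r3
c1: i1 sub  RAW+WAW r3
c2: i2 add  RAW r3
c3: i3,i4 add;ld  2-wide
c4: i5,i6 and;ld  2-wide
c5: i7 beq  no-port BR/MEM
c6: i8 ld  RAW r0
c7: i9,i10 and;and  2-wide
c8: i11 ld  tail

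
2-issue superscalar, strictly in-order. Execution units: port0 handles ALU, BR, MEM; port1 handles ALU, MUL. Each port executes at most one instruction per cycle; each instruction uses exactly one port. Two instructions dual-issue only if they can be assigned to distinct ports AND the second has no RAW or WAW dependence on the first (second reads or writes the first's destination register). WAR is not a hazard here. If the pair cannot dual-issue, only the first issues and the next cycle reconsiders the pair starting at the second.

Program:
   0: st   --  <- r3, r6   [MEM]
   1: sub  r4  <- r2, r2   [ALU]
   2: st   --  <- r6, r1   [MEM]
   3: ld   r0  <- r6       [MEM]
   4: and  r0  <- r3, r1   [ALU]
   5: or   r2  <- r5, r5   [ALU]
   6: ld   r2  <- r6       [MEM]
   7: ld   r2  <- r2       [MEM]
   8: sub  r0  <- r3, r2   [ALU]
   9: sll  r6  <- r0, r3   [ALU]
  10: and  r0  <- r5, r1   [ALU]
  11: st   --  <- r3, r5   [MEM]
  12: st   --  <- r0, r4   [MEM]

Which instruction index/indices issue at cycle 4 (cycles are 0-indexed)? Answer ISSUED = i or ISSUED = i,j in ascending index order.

#0 head=0: st.MEM sub.ALU i0+i1 2-wide
#1 head=2: st.MEM i2 no-port MEM/MEM
#2 head=3: ld.MEM i3 WAW r0
#3 head=4: and.ALU or.ALU i4+i5 2-wide
#4 head=6: ld.MEM i6 no-port MEM/MEM
#5 head=7: ld.MEM i7 RAW r2
#6 head=8: sub.ALU i8 RAW r0
#7 head=9: sll.ALU and.ALU i9+i10 2-wide
#8 head=11: st.MEM i11 no-port MEM/MEM
#9 head=12: st.MEM i12 tail

ISSUED = 6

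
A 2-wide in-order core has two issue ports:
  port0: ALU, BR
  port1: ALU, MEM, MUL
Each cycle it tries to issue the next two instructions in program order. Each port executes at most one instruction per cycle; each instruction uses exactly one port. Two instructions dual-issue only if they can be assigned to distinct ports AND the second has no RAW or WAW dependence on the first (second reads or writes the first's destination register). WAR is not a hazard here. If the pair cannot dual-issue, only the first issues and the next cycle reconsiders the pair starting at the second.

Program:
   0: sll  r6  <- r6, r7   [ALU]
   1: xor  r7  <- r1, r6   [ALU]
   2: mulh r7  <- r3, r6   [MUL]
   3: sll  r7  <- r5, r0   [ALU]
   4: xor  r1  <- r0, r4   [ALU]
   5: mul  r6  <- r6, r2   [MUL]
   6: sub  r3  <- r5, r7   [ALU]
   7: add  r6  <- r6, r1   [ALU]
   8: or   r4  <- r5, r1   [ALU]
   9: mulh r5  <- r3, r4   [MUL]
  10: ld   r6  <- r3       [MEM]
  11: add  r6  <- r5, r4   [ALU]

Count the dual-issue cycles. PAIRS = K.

PAIRS = 3

[0] i0  sll  -- RAW r6
[1] i1  xor  -- WAW r7
[2] i2  mulh  -- WAW r7
[3] i3/i4  sll;xor  -- 2-wide
[4] i5/i6  mul;sub  -- 2-wide
[5] i7/i8  add;or  -- 2-wide
[6] i9  mulh  -- no-port MUL/MEM
[7] i10  ld  -- WAW r6
[8] i11  add  -- tail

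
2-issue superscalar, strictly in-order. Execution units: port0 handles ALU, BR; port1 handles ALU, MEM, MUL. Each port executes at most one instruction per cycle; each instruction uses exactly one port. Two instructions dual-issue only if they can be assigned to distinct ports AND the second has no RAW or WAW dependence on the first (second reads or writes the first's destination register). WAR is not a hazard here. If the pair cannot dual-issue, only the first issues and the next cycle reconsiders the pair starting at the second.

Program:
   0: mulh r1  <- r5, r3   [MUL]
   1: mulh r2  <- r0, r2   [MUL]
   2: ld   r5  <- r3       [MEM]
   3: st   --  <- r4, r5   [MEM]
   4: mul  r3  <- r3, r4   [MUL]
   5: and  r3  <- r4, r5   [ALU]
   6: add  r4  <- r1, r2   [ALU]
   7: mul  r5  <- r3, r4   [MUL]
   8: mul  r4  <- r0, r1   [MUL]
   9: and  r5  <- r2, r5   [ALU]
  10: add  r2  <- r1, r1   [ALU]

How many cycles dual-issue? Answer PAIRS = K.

  cy0 -> i0 (mulh.MUL) no-port MUL/MUL
  cy1 -> i1 (mulh.MUL) no-port MUL/MEM
  cy2 -> i2 (ld.MEM) no-port MEM/MEM
  cy3 -> i3 (st.MEM) no-port MEM/MUL
  cy4 -> i4 (mul.MUL) WAW r3
  cy5 -> i5+i6 (and.ALU+add.ALU) pair
  cy6 -> i7 (mul.MUL) no-port MUL/MUL
  cy7 -> i8+i9 (mul.MUL+and.ALU) pair
  cy8 -> i10 (add.ALU) tail

PAIRS = 2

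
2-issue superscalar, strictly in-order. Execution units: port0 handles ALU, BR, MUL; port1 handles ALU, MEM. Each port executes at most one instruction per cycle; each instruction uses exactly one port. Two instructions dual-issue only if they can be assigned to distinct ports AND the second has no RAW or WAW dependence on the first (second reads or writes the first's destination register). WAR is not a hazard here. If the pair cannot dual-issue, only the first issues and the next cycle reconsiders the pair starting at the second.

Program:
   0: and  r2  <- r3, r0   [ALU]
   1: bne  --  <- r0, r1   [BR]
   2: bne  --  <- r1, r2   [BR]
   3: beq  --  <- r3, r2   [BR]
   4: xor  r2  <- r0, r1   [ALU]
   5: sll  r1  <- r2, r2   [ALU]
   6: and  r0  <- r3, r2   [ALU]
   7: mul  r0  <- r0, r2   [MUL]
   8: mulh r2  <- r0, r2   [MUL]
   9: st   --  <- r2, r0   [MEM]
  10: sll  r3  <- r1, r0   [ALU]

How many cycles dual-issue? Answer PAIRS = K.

[0] i0/i1  and.ALU+bne.BR  -- dual
[1] i2  bne.BR  -- no-port BR/BR
[2] i3/i4  beq.BR+xor.ALU  -- dual
[3] i5/i6  sll.ALU+and.ALU  -- dual
[4] i7  mul.MUL  -- no-port MUL/MUL
[5] i8  mulh.MUL  -- RAW r2
[6] i9/i10  st.MEM+sll.ALU  -- dual

PAIRS = 4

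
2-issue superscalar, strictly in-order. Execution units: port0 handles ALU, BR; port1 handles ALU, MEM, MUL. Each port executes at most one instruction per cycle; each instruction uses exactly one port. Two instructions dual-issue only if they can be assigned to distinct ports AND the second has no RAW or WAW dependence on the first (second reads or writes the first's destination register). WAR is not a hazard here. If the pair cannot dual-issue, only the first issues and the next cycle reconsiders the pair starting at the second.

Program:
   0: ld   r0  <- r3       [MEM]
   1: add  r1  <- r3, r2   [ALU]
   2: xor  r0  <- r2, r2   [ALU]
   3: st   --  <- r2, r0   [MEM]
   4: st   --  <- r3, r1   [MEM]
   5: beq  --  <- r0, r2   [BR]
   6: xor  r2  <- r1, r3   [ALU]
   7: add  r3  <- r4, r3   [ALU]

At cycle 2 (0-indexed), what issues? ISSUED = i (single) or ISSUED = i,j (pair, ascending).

c0: i0+i1 ld+add  2-wide
c1: i2 xor  RAW r0
c2: i3 st  no-port MEM/MEM
c3: i4+i5 st+beq  2-wide
c4: i6+i7 xor+add  2-wide

ISSUED = 3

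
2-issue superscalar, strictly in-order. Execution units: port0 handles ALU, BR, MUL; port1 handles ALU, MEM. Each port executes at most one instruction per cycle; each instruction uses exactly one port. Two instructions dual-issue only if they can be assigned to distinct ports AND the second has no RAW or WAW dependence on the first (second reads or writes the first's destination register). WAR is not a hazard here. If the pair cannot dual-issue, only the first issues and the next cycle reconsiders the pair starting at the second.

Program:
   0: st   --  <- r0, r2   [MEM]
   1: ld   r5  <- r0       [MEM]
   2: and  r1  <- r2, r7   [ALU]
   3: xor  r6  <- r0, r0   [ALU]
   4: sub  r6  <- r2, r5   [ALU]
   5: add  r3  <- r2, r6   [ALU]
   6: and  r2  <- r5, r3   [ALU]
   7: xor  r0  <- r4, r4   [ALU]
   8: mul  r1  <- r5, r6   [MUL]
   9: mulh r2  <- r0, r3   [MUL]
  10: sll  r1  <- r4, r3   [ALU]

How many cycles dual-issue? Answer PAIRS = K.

0. st.MEM @i0  | no-port MEM/MEM
1. ld.MEM+and.ALU @i1,i2  | 2-wide
2. xor.ALU @i3  | WAW r6
3. sub.ALU @i4  | RAW r6
4. add.ALU @i5  | RAW r3
5. and.ALU+xor.ALU @i6,i7  | 2-wide
6. mul.MUL @i8  | no-port MUL/MUL
7. mulh.MUL+sll.ALU @i9,i10  | 2-wide

PAIRS = 3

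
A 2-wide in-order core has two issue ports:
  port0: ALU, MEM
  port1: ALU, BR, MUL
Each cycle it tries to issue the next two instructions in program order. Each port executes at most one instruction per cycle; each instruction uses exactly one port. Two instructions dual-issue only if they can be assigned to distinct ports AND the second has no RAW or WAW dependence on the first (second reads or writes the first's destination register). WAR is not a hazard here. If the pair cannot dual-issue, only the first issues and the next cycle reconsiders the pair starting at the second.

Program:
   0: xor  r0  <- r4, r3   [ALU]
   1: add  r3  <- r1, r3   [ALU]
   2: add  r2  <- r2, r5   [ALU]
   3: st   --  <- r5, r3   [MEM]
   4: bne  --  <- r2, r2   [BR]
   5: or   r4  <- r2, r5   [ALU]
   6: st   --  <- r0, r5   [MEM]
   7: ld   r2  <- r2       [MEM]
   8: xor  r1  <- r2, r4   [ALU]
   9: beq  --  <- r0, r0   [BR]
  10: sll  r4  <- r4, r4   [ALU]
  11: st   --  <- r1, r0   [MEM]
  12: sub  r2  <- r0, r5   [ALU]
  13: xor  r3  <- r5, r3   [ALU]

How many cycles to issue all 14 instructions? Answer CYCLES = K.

CYCLES = 8

  cy0 -> i0,i1 (xor/add) dual
  cy1 -> i2,i3 (add/st) dual
  cy2 -> i4,i5 (bne/or) dual
  cy3 -> i6 (st) no-port MEM/MEM
  cy4 -> i7 (ld) RAW r2
  cy5 -> i8,i9 (xor/beq) dual
  cy6 -> i10,i11 (sll/st) dual
  cy7 -> i12,i13 (sub/xor) dual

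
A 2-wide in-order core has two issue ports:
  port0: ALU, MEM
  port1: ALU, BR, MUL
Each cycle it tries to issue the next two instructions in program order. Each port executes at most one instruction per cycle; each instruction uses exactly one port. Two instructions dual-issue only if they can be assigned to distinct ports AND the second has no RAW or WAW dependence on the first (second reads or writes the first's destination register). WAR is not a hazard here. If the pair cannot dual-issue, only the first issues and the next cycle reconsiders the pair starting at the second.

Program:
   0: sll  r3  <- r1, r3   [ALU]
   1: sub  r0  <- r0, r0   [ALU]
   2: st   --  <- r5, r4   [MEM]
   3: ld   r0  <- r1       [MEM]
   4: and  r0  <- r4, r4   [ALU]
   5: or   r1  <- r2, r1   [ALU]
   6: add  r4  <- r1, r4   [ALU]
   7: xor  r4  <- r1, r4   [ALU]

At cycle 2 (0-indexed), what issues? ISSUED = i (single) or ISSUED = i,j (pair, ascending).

t=0 i0+i1:sll sub ; pair
t=1 i2:st ; no-port MEM/MEM
t=2 i3:ld ; WAW r0
t=3 i4+i5:and or ; pair
t=4 i6:add ; RAW+WAW r4
t=5 i7:xor ; tail

ISSUED = 3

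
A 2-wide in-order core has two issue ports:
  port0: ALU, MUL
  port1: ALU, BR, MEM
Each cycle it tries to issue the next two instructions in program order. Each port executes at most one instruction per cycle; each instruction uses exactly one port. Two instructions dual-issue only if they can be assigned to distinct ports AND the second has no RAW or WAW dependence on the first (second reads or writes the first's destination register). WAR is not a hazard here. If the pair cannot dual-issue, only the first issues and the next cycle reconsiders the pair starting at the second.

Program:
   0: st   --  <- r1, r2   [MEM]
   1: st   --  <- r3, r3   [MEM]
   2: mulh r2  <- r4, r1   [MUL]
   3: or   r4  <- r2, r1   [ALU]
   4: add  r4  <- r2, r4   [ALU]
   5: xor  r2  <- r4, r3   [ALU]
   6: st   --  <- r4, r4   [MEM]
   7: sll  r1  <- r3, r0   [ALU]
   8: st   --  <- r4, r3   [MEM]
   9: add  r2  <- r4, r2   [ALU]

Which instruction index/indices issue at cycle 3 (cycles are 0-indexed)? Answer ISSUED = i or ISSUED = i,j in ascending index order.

ISSUED = 4

t=0 i0:st ; no-port MEM/MEM
t=1 i1,i2:st/mulh ; 2-wide
t=2 i3:or ; RAW+WAW r4
t=3 i4:add ; RAW r4
t=4 i5,i6:xor/st ; 2-wide
t=5 i7,i8:sll/st ; 2-wide
t=6 i9:add ; tail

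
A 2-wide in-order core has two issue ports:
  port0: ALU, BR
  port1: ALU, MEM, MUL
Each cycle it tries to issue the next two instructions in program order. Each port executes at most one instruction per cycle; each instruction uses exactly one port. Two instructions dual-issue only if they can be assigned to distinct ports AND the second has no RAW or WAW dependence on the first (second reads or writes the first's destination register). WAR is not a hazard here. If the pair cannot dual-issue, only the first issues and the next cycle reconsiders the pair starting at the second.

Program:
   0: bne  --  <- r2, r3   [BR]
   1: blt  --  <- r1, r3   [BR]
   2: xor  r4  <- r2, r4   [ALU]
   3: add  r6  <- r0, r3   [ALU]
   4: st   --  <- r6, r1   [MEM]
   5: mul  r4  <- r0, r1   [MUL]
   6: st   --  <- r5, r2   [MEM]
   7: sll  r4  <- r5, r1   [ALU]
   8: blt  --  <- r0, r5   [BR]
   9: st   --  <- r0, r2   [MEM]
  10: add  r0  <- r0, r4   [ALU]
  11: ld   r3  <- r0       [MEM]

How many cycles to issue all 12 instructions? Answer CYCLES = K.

0. bne @i0  | no-port BR/BR
1. blt+xor @i1/i2  | 2-wide
2. add @i3  | RAW r6
3. st @i4  | no-port MEM/MUL
4. mul @i5  | no-port MUL/MEM
5. st+sll @i6/i7  | 2-wide
6. blt+st @i8/i9  | 2-wide
7. add @i10  | RAW r0
8. ld @i11  | tail

CYCLES = 9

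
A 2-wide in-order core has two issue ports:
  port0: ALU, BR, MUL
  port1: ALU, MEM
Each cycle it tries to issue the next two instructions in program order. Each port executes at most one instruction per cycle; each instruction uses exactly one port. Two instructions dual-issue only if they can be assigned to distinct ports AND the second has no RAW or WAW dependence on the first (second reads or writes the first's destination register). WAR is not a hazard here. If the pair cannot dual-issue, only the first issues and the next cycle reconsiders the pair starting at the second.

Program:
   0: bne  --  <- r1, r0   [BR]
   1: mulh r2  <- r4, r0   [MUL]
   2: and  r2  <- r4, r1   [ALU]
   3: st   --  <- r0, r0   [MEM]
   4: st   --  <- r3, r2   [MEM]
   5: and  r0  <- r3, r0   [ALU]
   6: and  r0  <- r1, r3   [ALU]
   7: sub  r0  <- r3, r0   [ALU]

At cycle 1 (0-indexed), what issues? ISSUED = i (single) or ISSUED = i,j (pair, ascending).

ISSUED = 1

#0 head=0: bne.BR i0 no-port BR/MUL
#1 head=1: mulh.MUL i1 WAW r2
#2 head=2: and.ALU/st.MEM i2+i3 dual
#3 head=4: st.MEM/and.ALU i4+i5 dual
#4 head=6: and.ALU i6 RAW+WAW r0
#5 head=7: sub.ALU i7 tail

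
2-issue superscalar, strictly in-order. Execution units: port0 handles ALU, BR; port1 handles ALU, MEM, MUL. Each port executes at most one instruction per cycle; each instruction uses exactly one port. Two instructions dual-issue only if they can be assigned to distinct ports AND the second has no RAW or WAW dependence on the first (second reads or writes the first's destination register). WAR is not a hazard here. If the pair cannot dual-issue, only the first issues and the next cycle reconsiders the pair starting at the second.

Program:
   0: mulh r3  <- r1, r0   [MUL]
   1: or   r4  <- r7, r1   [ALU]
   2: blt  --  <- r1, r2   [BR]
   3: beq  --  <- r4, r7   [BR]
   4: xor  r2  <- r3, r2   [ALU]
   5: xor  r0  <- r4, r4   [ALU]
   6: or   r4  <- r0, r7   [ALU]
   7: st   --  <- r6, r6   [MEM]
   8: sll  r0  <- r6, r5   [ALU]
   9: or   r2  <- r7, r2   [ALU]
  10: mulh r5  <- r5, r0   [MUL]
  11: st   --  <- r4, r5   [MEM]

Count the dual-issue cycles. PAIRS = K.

t=0 i0&i1:mulh;or ; 2-wide
t=1 i2:blt ; no-port BR/BR
t=2 i3&i4:beq;xor ; 2-wide
t=3 i5:xor ; RAW r0
t=4 i6&i7:or;st ; 2-wide
t=5 i8&i9:sll;or ; 2-wide
t=6 i10:mulh ; no-port MUL/MEM
t=7 i11:st ; tail

PAIRS = 4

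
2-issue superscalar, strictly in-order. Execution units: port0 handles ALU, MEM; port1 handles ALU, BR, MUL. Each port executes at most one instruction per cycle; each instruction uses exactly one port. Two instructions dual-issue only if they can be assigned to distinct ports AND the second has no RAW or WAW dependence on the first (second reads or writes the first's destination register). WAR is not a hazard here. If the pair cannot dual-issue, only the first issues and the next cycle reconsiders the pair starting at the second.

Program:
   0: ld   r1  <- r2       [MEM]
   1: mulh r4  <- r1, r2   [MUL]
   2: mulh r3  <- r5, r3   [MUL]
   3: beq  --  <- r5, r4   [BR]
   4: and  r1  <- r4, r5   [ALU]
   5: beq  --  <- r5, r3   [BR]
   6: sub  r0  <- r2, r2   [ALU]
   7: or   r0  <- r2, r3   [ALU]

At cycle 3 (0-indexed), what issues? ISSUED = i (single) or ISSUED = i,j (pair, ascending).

ISSUED = 3,4

0. ld.MEM @i0  | RAW r1
1. mulh.MUL @i1  | no-port MUL/MUL
2. mulh.MUL @i2  | no-port MUL/BR
3. beq.BR and.ALU @i3+i4  | pair
4. beq.BR sub.ALU @i5+i6  | pair
5. or.ALU @i7  | tail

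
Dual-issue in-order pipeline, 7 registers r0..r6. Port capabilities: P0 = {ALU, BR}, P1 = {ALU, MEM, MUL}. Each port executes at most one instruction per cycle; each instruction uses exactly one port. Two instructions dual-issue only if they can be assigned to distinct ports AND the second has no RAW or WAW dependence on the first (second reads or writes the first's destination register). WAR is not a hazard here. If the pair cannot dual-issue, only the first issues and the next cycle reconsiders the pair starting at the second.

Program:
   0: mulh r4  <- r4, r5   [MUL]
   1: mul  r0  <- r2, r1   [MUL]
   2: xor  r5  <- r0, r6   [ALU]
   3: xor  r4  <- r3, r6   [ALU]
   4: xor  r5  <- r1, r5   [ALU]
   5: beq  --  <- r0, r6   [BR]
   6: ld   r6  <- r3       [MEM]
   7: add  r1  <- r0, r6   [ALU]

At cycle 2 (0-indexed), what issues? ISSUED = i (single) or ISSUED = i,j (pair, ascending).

ISSUED = 2,3

  cy0 -> i0 (mulh) no-port MUL/MUL
  cy1 -> i1 (mul) RAW r0
  cy2 -> i2+i3 (xor;xor) 2-wide
  cy3 -> i4+i5 (xor;beq) 2-wide
  cy4 -> i6 (ld) RAW r6
  cy5 -> i7 (add) tail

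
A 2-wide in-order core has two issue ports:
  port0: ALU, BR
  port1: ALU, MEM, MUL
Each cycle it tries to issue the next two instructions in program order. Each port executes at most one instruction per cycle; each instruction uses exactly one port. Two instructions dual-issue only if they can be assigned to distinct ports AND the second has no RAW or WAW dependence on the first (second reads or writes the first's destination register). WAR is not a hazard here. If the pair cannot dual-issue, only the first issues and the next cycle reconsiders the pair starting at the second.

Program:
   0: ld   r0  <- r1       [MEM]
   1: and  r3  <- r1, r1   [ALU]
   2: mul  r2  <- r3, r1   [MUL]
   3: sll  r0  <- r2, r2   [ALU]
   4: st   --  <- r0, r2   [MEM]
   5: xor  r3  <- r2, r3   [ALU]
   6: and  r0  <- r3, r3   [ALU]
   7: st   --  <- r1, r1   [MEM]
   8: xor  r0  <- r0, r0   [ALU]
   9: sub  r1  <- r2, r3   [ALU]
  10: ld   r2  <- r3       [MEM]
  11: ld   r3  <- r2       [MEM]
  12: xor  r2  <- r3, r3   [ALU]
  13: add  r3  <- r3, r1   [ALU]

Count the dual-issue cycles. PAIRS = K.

PAIRS = 5

0. ld.MEM+and.ALU @i0/i1  | 2-wide
1. mul.MUL @i2  | RAW r2
2. sll.ALU @i3  | RAW r0
3. st.MEM+xor.ALU @i4/i5  | 2-wide
4. and.ALU+st.MEM @i6/i7  | 2-wide
5. xor.ALU+sub.ALU @i8/i9  | 2-wide
6. ld.MEM @i10  | no-port MEM/MEM
7. ld.MEM @i11  | RAW r3
8. xor.ALU+add.ALU @i12/i13  | 2-wide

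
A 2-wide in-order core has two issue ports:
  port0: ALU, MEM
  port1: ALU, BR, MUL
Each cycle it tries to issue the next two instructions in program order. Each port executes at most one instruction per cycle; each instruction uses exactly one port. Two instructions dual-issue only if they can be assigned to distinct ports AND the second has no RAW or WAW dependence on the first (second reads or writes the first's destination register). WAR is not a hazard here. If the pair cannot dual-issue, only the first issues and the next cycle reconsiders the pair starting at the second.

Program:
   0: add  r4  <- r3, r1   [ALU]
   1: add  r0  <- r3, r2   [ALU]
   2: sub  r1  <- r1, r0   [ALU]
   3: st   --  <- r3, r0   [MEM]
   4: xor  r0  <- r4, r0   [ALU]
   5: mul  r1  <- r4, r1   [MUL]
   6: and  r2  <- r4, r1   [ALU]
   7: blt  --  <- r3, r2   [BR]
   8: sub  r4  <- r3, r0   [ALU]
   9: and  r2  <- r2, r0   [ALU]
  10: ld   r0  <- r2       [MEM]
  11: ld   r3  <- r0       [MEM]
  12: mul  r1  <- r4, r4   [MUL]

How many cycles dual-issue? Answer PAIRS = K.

c0: i0&i1 add.ALU add.ALU  dual
c1: i2&i3 sub.ALU st.MEM  dual
c2: i4&i5 xor.ALU mul.MUL  dual
c3: i6 and.ALU  RAW r2
c4: i7&i8 blt.BR sub.ALU  dual
c5: i9 and.ALU  RAW r2
c6: i10 ld.MEM  no-port MEM/MEM
c7: i11&i12 ld.MEM mul.MUL  dual

PAIRS = 5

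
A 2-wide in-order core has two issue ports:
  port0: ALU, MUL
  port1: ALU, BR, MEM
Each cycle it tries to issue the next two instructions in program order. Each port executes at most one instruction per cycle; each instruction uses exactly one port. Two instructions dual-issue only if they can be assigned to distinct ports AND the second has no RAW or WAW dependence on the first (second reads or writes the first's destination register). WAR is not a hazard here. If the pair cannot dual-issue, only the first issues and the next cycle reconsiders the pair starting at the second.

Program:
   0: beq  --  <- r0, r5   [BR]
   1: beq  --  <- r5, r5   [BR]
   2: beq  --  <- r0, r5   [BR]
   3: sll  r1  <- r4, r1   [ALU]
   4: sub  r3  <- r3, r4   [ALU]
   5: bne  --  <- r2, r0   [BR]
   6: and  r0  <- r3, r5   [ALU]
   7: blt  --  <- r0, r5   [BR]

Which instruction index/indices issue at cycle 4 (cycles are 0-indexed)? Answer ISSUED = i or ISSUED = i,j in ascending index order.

ISSUED = 6

0. beq @i0  | no-port BR/BR
1. beq @i1  | no-port BR/BR
2. beq/sll @i2&i3  | dual
3. sub/bne @i4&i5  | dual
4. and @i6  | RAW r0
5. blt @i7  | tail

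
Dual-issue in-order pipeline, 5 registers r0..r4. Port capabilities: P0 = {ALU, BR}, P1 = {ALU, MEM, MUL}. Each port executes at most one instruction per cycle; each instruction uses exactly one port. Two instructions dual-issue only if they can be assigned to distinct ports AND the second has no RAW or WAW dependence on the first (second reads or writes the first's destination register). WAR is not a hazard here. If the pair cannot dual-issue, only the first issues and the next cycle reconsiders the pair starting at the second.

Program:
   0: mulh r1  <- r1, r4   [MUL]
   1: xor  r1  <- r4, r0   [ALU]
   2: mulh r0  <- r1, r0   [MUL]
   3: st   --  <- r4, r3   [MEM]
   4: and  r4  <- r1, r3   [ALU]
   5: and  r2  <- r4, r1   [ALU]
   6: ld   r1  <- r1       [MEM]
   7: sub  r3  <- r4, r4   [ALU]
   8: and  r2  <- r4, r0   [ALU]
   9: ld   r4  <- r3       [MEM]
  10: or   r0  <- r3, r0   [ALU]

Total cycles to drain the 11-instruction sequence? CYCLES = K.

CYCLES = 7

  cy0 -> i0 (mulh.MUL) WAW r1
  cy1 -> i1 (xor.ALU) RAW r1
  cy2 -> i2 (mulh.MUL) no-port MUL/MEM
  cy3 -> i3&i4 (st.MEM and.ALU) dual
  cy4 -> i5&i6 (and.ALU ld.MEM) dual
  cy5 -> i7&i8 (sub.ALU and.ALU) dual
  cy6 -> i9&i10 (ld.MEM or.ALU) dual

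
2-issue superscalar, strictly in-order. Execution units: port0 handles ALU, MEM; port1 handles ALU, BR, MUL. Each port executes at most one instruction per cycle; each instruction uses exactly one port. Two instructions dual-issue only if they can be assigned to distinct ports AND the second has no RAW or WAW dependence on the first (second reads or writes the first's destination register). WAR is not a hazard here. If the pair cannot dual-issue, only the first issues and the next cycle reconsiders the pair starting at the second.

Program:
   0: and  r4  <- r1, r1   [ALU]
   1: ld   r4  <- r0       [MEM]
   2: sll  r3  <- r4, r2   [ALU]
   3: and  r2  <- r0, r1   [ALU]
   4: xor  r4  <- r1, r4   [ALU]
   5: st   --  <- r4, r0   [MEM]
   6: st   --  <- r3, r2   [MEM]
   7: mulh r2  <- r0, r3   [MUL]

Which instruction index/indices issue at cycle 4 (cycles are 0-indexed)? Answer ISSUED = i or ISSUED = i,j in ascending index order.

ISSUED = 5

#0 head=0: and i0 WAW r4
#1 head=1: ld i1 RAW r4
#2 head=2: sll/and i2/i3 pair
#3 head=4: xor i4 RAW r4
#4 head=5: st i5 no-port MEM/MEM
#5 head=6: st/mulh i6/i7 pair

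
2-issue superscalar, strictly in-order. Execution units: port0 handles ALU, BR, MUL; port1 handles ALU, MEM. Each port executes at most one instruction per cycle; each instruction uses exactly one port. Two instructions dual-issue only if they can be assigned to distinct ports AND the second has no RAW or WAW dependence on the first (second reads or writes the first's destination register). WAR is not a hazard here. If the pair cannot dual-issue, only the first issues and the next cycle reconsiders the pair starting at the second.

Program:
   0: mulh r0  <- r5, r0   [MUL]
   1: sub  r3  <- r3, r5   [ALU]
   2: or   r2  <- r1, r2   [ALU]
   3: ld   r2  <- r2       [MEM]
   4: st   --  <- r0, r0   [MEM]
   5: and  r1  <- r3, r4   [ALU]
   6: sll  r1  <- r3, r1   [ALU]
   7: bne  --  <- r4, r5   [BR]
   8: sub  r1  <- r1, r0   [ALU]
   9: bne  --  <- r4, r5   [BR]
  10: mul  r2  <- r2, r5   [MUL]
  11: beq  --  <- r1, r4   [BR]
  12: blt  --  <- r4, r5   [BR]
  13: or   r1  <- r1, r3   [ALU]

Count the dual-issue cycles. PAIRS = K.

c0: i0&i1 mulh.MUL sub.ALU  2-wide
c1: i2 or.ALU  RAW+WAW r2
c2: i3 ld.MEM  no-port MEM/MEM
c3: i4&i5 st.MEM and.ALU  2-wide
c4: i6&i7 sll.ALU bne.BR  2-wide
c5: i8&i9 sub.ALU bne.BR  2-wide
c6: i10 mul.MUL  no-port MUL/BR
c7: i11 beq.BR  no-port BR/BR
c8: i12&i13 blt.BR or.ALU  2-wide

PAIRS = 5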